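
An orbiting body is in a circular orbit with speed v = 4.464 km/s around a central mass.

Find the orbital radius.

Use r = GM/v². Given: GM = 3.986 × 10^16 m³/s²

Convert to SI: v = 4.464 km/s = 4464 m/s.
For a circular orbit, v² = GM / r, so r = GM / v².
r = 3.986e+16 / (4464)² m ≈ 2e+09 m = 2 Gm.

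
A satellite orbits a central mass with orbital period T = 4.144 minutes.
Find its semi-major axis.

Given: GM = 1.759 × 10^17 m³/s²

Convert to SI: T = 4.144 minutes = 248.64 s.
Invert Kepler's third law: a = (GM · T² / (4π²))^(1/3).
Substituting T = 248.64 s and GM = 1.759e+17 m³/s²:
a = (1.759e+17 · (248.64)² / (4π²))^(1/3) m
a ≈ 6.507e+06 m = 6.507 × 10^6 m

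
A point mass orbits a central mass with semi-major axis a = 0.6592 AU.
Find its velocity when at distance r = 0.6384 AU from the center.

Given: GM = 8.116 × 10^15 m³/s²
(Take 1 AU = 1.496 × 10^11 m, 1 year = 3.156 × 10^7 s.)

Convert to SI: a = 0.6592 AU = 9.86163e+10 m; r = 0.6384 AU = 9.55046e+10 m.
Vis-viva: v = √(GM · (2/r − 1/a)).
2/r − 1/a = 2/9.55046e+10 − 1/9.86163e+10 = 1.08011e-11 m⁻¹.
v = √(8.116e+15 · 1.08011e-11) m/s ≈ 296.1 m/s = 0.06246 AU/year.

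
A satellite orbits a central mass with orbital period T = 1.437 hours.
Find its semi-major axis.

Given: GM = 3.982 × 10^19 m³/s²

Convert to SI: T = 1.437 hours = 5173.2 s.
Invert Kepler's third law: a = (GM · T² / (4π²))^(1/3).
Substituting T = 5173.2 s and GM = 3.982e+19 m³/s²:
a = (3.982e+19 · (5173.2)² / (4π²))^(1/3) m
a ≈ 3e+08 m = 300 Mm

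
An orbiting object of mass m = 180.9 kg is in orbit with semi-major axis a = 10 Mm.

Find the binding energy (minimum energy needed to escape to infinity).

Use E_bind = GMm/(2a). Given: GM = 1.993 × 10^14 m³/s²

Convert to SI: a = 10 Mm = 1e+07 m.
Total orbital energy is E = −GMm/(2a); binding energy is E_bind = −E = GMm/(2a).
E_bind = 1.993e+14 · 180.9 / (2 · 1e+07) J ≈ 1.803e+09 J = 1.803 GJ.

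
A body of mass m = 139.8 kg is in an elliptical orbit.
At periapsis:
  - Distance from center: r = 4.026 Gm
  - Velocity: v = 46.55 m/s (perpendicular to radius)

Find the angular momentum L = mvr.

Convert to SI: r = 4.026 Gm = 4.026e+09 m.
Since v is perpendicular to r, L = m · v · r.
L = 139.8 · 46.55 · 4.026e+09 kg·m²/s ≈ 2.62e+13 kg·m²/s.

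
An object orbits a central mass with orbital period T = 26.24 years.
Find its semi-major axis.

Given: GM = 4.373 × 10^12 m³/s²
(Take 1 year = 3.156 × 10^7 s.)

Convert to SI: T = 26.24 years = 8.28134e+08 s.
Invert Kepler's third law: a = (GM · T² / (4π²))^(1/3).
Substituting T = 8.28134e+08 s and GM = 4.373e+12 m³/s²:
a = (4.373e+12 · (8.28134e+08)² / (4π²))^(1/3) m
a ≈ 4.235e+09 m = 4.235 × 10^9 m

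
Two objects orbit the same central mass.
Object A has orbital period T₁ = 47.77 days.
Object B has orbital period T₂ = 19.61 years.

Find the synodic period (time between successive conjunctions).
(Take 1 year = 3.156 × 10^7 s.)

Convert to SI: T₁ = 47.77 days = 4.12733e+06 s; T₂ = 19.61 years = 6.18892e+08 s.
T_syn = |T₁ · T₂ / (T₁ − T₂)|.
T_syn = |4.12733e+06 · 6.18892e+08 / (4.12733e+06 − 6.18892e+08)| s ≈ 4.155e+06 s = 48.09 days.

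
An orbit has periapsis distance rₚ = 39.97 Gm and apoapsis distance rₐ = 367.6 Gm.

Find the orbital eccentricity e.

Convert to SI: rₚ = 39.97 Gm = 3.997e+10 m; rₐ = 367.6 Gm = 3.676e+11 m.
e = (rₐ − rₚ) / (rₐ + rₚ).
e = (3.676e+11 − 3.997e+10) / (3.676e+11 + 3.997e+10) = 3.2763e+11 / 4.0757e+11 ≈ 0.8039.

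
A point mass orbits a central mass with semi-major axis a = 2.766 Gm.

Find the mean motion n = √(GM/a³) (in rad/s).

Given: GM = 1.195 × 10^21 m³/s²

Convert to SI: a = 2.766 Gm = 2.766e+09 m.
n = √(GM / a³).
n = √(1.195e+21 / (2.766e+09)³) rad/s ≈ 0.0002376 rad/s.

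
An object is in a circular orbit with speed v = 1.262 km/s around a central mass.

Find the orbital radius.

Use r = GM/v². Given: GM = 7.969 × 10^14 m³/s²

Convert to SI: v = 1.262 km/s = 1262 m/s.
For a circular orbit, v² = GM / r, so r = GM / v².
r = 7.969e+14 / (1262)² m ≈ 5.004e+08 m = 500.4 Mm.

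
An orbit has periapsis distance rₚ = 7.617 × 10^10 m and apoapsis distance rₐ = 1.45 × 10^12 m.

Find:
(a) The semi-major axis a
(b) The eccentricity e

(a) a = (rₚ + rₐ) / 2 = (7.617e+10 + 1.45e+12) / 2 ≈ 7.631e+11 m = 7.631 × 10^11 m.
(b) e = (rₐ − rₚ) / (rₐ + rₚ) = (1.45e+12 − 7.617e+10) / (1.45e+12 + 7.617e+10) ≈ 0.9002.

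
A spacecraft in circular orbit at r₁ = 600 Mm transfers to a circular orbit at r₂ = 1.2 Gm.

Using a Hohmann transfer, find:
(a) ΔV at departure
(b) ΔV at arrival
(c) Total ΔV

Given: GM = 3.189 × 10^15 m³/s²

Convert to SI: r₁ = 600 Mm = 6e+08 m; r₂ = 1.2 Gm = 1.2e+09 m.
Transfer semi-major axis: a_t = (r₁ + r₂)/2 = (6e+08 + 1.2e+09)/2 = 9e+08 m.
Circular speeds: v₁ = √(GM/r₁) = 2305.43 m/s, v₂ = √(GM/r₂) = 1630.18 m/s.
Transfer speeds (vis-viva v² = GM(2/r − 1/a_t)): v₁ᵗ = 2662.08 m/s, v₂ᵗ = 1331.04 m/s.
(a) ΔV₁ = |v₁ᵗ − v₁| ≈ 356.7 m/s = 356.7 m/s.
(b) ΔV₂ = |v₂ − v₂ᵗ| ≈ 299.1 m/s = 299.1 m/s.
(c) ΔV_total = ΔV₁ + ΔV₂ ≈ 655.8 m/s = 655.8 m/s.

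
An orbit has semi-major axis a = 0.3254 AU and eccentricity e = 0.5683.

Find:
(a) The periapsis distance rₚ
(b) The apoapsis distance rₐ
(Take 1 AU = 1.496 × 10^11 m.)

Convert to SI: a = 0.3254 AU = 4.86798e+10 m.
(a) rₚ = a(1 − e) = 4.86798e+10 · (1 − 0.5683) = 4.86798e+10 · 0.4317 ≈ 2.102e+10 m = 0.1405 AU.
(b) rₐ = a(1 + e) = 4.86798e+10 · (1 + 0.5683) = 4.86798e+10 · 1.5683 ≈ 7.634e+10 m = 0.5103 AU.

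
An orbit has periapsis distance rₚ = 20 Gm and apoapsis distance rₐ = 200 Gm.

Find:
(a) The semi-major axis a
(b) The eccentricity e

Convert to SI: rₚ = 20 Gm = 2e+10 m; rₐ = 200 Gm = 2e+11 m.
(a) a = (rₚ + rₐ) / 2 = (2e+10 + 2e+11) / 2 ≈ 1.1e+11 m = 110 Gm.
(b) e = (rₐ − rₚ) / (rₐ + rₚ) = (2e+11 − 2e+10) / (2e+11 + 2e+10) ≈ 0.8182.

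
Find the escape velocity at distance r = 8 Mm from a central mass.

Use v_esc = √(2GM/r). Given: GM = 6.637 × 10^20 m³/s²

Convert to SI: r = 8 Mm = 8e+06 m.
Escape velocity comes from setting total energy to zero: ½v² − GM/r = 0 ⇒ v_esc = √(2GM / r).
v_esc = √(2 · 6.637e+20 / 8e+06) m/s ≈ 1.288e+07 m/s = 1.288e+04 km/s.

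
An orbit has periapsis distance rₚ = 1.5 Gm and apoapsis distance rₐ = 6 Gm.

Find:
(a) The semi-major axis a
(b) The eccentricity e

Convert to SI: rₚ = 1.5 Gm = 1.5e+09 m; rₐ = 6 Gm = 6e+09 m.
(a) a = (rₚ + rₐ) / 2 = (1.5e+09 + 6e+09) / 2 ≈ 3.75e+09 m = 3.75 Gm.
(b) e = (rₐ − rₚ) / (rₐ + rₚ) = (6e+09 − 1.5e+09) / (6e+09 + 1.5e+09) ≈ 0.6.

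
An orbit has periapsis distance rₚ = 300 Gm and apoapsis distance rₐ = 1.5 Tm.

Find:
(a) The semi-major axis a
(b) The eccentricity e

Convert to SI: rₚ = 300 Gm = 3e+11 m; rₐ = 1.5 Tm = 1.5e+12 m.
(a) a = (rₚ + rₐ) / 2 = (3e+11 + 1.5e+12) / 2 ≈ 9e+11 m = 900 Gm.
(b) e = (rₐ − rₚ) / (rₐ + rₚ) = (1.5e+12 − 3e+11) / (1.5e+12 + 3e+11) ≈ 0.6667.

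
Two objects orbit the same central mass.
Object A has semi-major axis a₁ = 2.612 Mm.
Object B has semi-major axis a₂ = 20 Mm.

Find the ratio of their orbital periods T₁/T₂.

Convert to SI: a₁ = 2.612 Mm = 2.612e+06 m; a₂ = 20 Mm = 2e+07 m.
From Kepler's third law, (T₁/T₂)² = (a₁/a₂)³, so T₁/T₂ = (a₁/a₂)^(3/2).
a₁/a₂ = 2.612e+06 / 2e+07 = 0.1306.
T₁/T₂ = (0.1306)^(3/2) ≈ 0.0472.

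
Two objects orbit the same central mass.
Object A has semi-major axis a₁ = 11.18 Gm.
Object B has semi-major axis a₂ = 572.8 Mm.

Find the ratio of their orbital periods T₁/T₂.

Convert to SI: a₁ = 11.18 Gm = 1.118e+10 m; a₂ = 572.8 Mm = 5.728e+08 m.
From Kepler's third law, (T₁/T₂)² = (a₁/a₂)³, so T₁/T₂ = (a₁/a₂)^(3/2).
a₁/a₂ = 1.118e+10 / 5.728e+08 = 19.5182.
T₁/T₂ = (19.5182)^(3/2) ≈ 86.23.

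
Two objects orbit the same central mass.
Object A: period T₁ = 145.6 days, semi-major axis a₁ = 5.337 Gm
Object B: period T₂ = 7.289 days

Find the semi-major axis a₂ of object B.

Convert to SI: T₁ = 145.6 days = 1.25798e+07 s; a₁ = 5.337 Gm = 5.337e+09 m; T₂ = 7.289 days = 629770 s.
Kepler's third law: (T₁/T₂)² = (a₁/a₂)³ ⇒ a₂ = a₁ · (T₂/T₁)^(2/3).
T₂/T₁ = 629770 / 1.25798e+07 = 0.0500618.
a₂ = 5.337e+09 · (0.0500618)^(2/3) m ≈ 7.249e+08 m = 724.9 Mm.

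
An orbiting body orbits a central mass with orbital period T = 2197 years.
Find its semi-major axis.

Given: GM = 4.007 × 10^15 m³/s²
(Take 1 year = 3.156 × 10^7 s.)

Convert to SI: T = 2197 years = 6.93373e+10 s.
Invert Kepler's third law: a = (GM · T² / (4π²))^(1/3).
Substituting T = 6.93373e+10 s and GM = 4.007e+15 m³/s²:
a = (4.007e+15 · (6.93373e+10)² / (4π²))^(1/3) m
a ≈ 7.873e+11 m = 7.873 × 10^11 m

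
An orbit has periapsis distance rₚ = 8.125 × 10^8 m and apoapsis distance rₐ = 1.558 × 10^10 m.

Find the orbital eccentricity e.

e = (rₐ − rₚ) / (rₐ + rₚ).
e = (1.558e+10 − 8.125e+08) / (1.558e+10 + 8.125e+08) = 1.47675e+10 / 1.63925e+10 ≈ 0.9009.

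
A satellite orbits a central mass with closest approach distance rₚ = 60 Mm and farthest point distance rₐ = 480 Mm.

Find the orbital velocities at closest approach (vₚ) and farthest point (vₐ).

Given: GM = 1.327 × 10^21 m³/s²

Convert to SI: rₚ = 60 Mm = 6e+07 m; rₐ = 480 Mm = 4.8e+08 m.
Use the vis-viva equation v² = GM(2/r − 1/a) with a = (rₚ + rₐ)/2 = (6e+07 + 4.8e+08)/2 = 2.7e+08 m.
vₚ = √(GM · (2/rₚ − 1/a)) = √(1.327e+21 · (2/6e+07 − 1/2.7e+08)) m/s ≈ 6.27e+06 m/s = 6270 km/s.
vₐ = √(GM · (2/rₐ − 1/a)) = √(1.327e+21 · (2/4.8e+08 − 1/2.7e+08)) m/s ≈ 7.838e+05 m/s = 783.8 km/s.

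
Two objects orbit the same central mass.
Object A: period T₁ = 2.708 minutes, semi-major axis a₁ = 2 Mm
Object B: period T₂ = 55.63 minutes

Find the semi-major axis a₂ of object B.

Convert to SI: T₁ = 2.708 minutes = 162.48 s; a₁ = 2 Mm = 2e+06 m; T₂ = 55.63 minutes = 3337.8 s.
Kepler's third law: (T₁/T₂)² = (a₁/a₂)³ ⇒ a₂ = a₁ · (T₂/T₁)^(2/3).
T₂/T₁ = 3337.8 / 162.48 = 20.5428.
a₂ = 2e+06 · (20.5428)^(2/3) m ≈ 1.5e+07 m = 15 Mm.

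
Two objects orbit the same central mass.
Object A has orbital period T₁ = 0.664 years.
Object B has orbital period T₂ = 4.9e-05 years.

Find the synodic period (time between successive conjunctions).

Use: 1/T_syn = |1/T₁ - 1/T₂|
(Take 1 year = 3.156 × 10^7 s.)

Convert to SI: T₁ = 0.664 years = 2.09558e+07 s; T₂ = 4.9e-05 years = 1546.44 s.
T_syn = |T₁ · T₂ / (T₁ − T₂)|.
T_syn = |2.09558e+07 · 1546.44 / (2.09558e+07 − 1546.44)| s ≈ 1547 s = 4.9e-05 years.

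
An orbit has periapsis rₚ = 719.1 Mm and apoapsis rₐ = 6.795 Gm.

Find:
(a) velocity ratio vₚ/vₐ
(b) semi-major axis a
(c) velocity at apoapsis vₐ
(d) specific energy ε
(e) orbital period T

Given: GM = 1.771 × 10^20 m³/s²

Convert to SI: rₚ = 719.1 Mm = 7.191e+08 m; rₐ = 6.795 Gm = 6.795e+09 m.
(a) Conservation of angular momentum (rₚvₚ = rₐvₐ) gives vₚ/vₐ = rₐ/rₚ = 6.795e+09/7.191e+08 ≈ 9.449
(b) a = (rₚ + rₐ)/2 = (7.191e+08 + 6.795e+09)/2 ≈ 3.757e+09 m
(c) With a = (rₚ + rₐ)/2 = 3.75705e+09 m, vₐ = √(GM (2/rₐ − 1/a)) = √(1.771e+20 · (2/6.795e+09 − 1/3.75705e+09)) m/s ≈ 7.063e+04 m/s
(d) With a = (rₚ + rₐ)/2 = 3.75705e+09 m, ε = −GM/(2a) = −1.771e+20/(2 · 3.75705e+09) J/kg ≈ -2.357e+10 J/kg
(e) With a = (rₚ + rₐ)/2 = 3.75705e+09 m, T = 2π √(a³/GM) = 2π √((3.75705e+09)³/1.771e+20) s ≈ 1.087e+05 s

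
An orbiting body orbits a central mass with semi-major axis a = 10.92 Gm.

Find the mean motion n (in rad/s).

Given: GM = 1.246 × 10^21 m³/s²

Convert to SI: a = 10.92 Gm = 1.092e+10 m.
n = √(GM / a³).
n = √(1.246e+21 / (1.092e+10)³) rad/s ≈ 3.093e-05 rad/s.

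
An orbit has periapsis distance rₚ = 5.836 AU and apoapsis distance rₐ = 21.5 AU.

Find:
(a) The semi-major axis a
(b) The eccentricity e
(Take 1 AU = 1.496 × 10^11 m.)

Convert to SI: rₚ = 5.836 AU = 8.73066e+11 m; rₐ = 21.5 AU = 3.2164e+12 m.
(a) a = (rₚ + rₐ) / 2 = (8.73066e+11 + 3.2164e+12) / 2 ≈ 2.045e+12 m = 13.67 AU.
(b) e = (rₐ − rₚ) / (rₐ + rₚ) = (3.2164e+12 − 8.73066e+11) / (3.2164e+12 + 8.73066e+11) ≈ 0.573.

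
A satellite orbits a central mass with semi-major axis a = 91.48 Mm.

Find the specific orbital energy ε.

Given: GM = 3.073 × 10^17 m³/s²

Convert to SI: a = 91.48 Mm = 9.148e+07 m.
ε = −GM / (2a).
ε = −3.073e+17 / (2 · 9.148e+07) J/kg ≈ -1.68e+09 J/kg = -1.68 GJ/kg.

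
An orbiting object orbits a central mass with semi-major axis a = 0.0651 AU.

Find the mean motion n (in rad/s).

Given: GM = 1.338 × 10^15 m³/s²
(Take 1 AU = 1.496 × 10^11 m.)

Convert to SI: a = 0.0651 AU = 9.73896e+09 m.
n = √(GM / a³).
n = √(1.338e+15 / (9.73896e+09)³) rad/s ≈ 3.806e-08 rad/s.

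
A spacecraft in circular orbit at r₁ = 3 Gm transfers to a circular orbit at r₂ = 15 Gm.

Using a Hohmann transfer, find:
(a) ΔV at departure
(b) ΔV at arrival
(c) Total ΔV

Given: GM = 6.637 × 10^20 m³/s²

Convert to SI: r₁ = 3 Gm = 3e+09 m; r₂ = 15 Gm = 1.5e+10 m.
Transfer semi-major axis: a_t = (r₁ + r₂)/2 = (3e+09 + 1.5e+10)/2 = 9e+09 m.
Circular speeds: v₁ = √(GM/r₁) = 470354 m/s, v₂ = √(GM/r₂) = 210349 m/s.
Transfer speeds (vis-viva v² = GM(2/r − 1/a_t)): v₁ᵗ = 607225 m/s, v₂ᵗ = 121445 m/s.
(a) ΔV₁ = |v₁ᵗ − v₁| ≈ 1.369e+05 m/s = 136.9 km/s.
(b) ΔV₂ = |v₂ − v₂ᵗ| ≈ 8.89e+04 m/s = 88.9 km/s.
(c) ΔV_total = ΔV₁ + ΔV₂ ≈ 2.258e+05 m/s = 225.8 km/s.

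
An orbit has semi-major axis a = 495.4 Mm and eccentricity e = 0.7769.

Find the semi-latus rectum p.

Convert to SI: a = 495.4 Mm = 4.954e+08 m.
p = a (1 − e²).
p = 4.954e+08 · (1 − (0.7769)²) = 4.954e+08 · 0.396426 ≈ 1.964e+08 m = 196.4 Mm.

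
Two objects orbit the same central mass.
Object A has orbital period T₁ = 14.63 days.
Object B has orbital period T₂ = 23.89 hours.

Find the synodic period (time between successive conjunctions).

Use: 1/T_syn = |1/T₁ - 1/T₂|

Convert to SI: T₁ = 14.63 days = 1.26403e+06 s; T₂ = 23.89 hours = 86004 s.
T_syn = |T₁ · T₂ / (T₁ − T₂)|.
T_syn = |1.26403e+06 · 86004 / (1.26403e+06 − 86004)| s ≈ 9.228e+04 s = 1.068 days.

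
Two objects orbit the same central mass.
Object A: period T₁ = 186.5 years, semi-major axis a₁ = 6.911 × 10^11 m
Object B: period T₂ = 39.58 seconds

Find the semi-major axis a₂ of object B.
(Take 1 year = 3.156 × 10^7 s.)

Convert to SI: T₁ = 186.5 years = 5.88594e+09 s.
Kepler's third law: (T₁/T₂)² = (a₁/a₂)³ ⇒ a₂ = a₁ · (T₂/T₁)^(2/3).
T₂/T₁ = 39.58 / 5.88594e+09 = 6.7245e-09.
a₂ = 6.911e+11 · (6.7245e-09)^(2/3) m ≈ 2.462e+06 m = 2.462 × 10^6 m.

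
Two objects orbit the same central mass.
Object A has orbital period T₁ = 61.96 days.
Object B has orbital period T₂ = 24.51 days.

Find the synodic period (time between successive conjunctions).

Convert to SI: T₁ = 61.96 days = 5.35334e+06 s; T₂ = 24.51 days = 2.11766e+06 s.
T_syn = |T₁ · T₂ / (T₁ − T₂)|.
T_syn = |5.35334e+06 · 2.11766e+06 / (5.35334e+06 − 2.11766e+06)| s ≈ 3.504e+06 s = 40.55 days.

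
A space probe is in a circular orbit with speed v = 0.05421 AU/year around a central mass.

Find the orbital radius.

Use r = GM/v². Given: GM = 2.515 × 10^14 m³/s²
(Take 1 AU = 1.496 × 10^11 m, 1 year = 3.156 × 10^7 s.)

Convert to SI: v = 0.05421 AU/year = 256.965 m/s.
For a circular orbit, v² = GM / r, so r = GM / v².
r = 2.515e+14 / (256.965)² m ≈ 3.809e+09 m = 0.02546 AU.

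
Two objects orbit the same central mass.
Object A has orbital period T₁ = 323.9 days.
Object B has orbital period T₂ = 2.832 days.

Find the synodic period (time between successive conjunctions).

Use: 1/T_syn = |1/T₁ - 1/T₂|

Convert to SI: T₁ = 323.9 days = 2.7985e+07 s; T₂ = 2.832 days = 244685 s.
T_syn = |T₁ · T₂ / (T₁ − T₂)|.
T_syn = |2.7985e+07 · 244685 / (2.7985e+07 − 244685)| s ≈ 2.468e+05 s = 2.857 days.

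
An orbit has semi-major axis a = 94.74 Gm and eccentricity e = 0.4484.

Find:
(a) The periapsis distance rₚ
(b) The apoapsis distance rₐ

Convert to SI: a = 94.74 Gm = 9.474e+10 m.
(a) rₚ = a(1 − e) = 9.474e+10 · (1 − 0.4484) = 9.474e+10 · 0.5516 ≈ 5.226e+10 m = 52.26 Gm.
(b) rₐ = a(1 + e) = 9.474e+10 · (1 + 0.4484) = 9.474e+10 · 1.4484 ≈ 1.372e+11 m = 137.2 Gm.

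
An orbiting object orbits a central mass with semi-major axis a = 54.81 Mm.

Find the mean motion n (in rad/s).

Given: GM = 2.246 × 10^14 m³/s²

Convert to SI: a = 54.81 Mm = 5.481e+07 m.
n = √(GM / a³).
n = √(2.246e+14 / (5.481e+07)³) rad/s ≈ 3.693e-05 rad/s.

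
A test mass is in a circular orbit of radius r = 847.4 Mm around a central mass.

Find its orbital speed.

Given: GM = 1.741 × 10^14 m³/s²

Convert to SI: r = 847.4 Mm = 8.474e+08 m.
For a circular orbit, gravity supplies the centripetal force, so v = √(GM / r).
v = √(1.741e+14 / 8.474e+08) m/s ≈ 453.3 m/s = 453.3 m/s.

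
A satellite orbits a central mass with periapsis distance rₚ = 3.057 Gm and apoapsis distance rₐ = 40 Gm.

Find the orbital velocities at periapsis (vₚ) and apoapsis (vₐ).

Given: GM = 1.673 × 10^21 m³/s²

Convert to SI: rₚ = 3.057 Gm = 3.057e+09 m; rₐ = 40 Gm = 4e+10 m.
Use the vis-viva equation v² = GM(2/r − 1/a) with a = (rₚ + rₐ)/2 = (3.057e+09 + 4e+10)/2 = 2.15285e+10 m.
vₚ = √(GM · (2/rₚ − 1/a)) = √(1.673e+21 · (2/3.057e+09 − 1/2.15285e+10)) m/s ≈ 1.008e+06 m/s = 1008 km/s.
vₐ = √(GM · (2/rₐ − 1/a)) = √(1.673e+21 · (2/4e+10 − 1/2.15285e+10)) m/s ≈ 7.707e+04 m/s = 77.07 km/s.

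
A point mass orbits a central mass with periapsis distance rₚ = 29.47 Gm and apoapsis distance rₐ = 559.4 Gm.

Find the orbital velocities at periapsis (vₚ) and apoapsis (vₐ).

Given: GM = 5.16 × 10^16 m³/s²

Convert to SI: rₚ = 29.47 Gm = 2.947e+10 m; rₐ = 559.4 Gm = 5.594e+11 m.
Use the vis-viva equation v² = GM(2/r − 1/a) with a = (rₚ + rₐ)/2 = (2.947e+10 + 5.594e+11)/2 = 2.94435e+11 m.
vₚ = √(GM · (2/rₚ − 1/a)) = √(5.16e+16 · (2/2.947e+10 − 1/2.94435e+11)) m/s ≈ 1824 m/s = 1.824 km/s.
vₐ = √(GM · (2/rₐ − 1/a)) = √(5.16e+16 · (2/5.594e+11 − 1/2.94435e+11)) m/s ≈ 96.09 m/s = 96.09 m/s.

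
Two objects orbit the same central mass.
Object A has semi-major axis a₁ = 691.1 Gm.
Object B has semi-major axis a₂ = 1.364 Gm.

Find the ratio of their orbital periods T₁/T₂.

Convert to SI: a₁ = 691.1 Gm = 6.911e+11 m; a₂ = 1.364 Gm = 1.364e+09 m.
From Kepler's third law, (T₁/T₂)² = (a₁/a₂)³, so T₁/T₂ = (a₁/a₂)^(3/2).
a₁/a₂ = 6.911e+11 / 1.364e+09 = 506.672.
T₁/T₂ = (506.672)^(3/2) ≈ 1.14e+04.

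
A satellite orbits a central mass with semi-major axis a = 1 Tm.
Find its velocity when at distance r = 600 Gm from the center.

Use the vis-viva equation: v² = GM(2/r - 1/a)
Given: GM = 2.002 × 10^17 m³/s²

Convert to SI: a = 1 Tm = 1e+12 m; r = 600 Gm = 6e+11 m.
Vis-viva: v = √(GM · (2/r − 1/a)).
2/r − 1/a = 2/6e+11 − 1/1e+12 = 2.33333e-12 m⁻¹.
v = √(2.002e+17 · 2.33333e-12) m/s ≈ 683.5 m/s = 683.5 m/s.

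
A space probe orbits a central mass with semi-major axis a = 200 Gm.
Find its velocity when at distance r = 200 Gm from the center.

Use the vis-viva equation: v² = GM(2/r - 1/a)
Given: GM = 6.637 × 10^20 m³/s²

Convert to SI: a = 200 Gm = 2e+11 m; r = 200 Gm = 2e+11 m.
Vis-viva: v = √(GM · (2/r − 1/a)).
2/r − 1/a = 2/2e+11 − 1/2e+11 = 5e-12 m⁻¹.
v = √(6.637e+20 · 5e-12) m/s ≈ 5.761e+04 m/s = 57.61 km/s.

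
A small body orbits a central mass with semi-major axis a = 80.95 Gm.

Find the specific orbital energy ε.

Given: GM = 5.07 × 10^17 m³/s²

Convert to SI: a = 80.95 Gm = 8.095e+10 m.
ε = −GM / (2a).
ε = −5.07e+17 / (2 · 8.095e+10) J/kg ≈ -3.132e+06 J/kg = -3.132 MJ/kg.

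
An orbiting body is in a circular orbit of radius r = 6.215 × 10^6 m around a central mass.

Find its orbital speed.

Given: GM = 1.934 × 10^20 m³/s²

For a circular orbit, gravity supplies the centripetal force, so v = √(GM / r).
v = √(1.934e+20 / 6.215e+06) m/s ≈ 5.578e+06 m/s = 5578 km/s.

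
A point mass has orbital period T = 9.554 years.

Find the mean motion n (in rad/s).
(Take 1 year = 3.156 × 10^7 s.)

Convert to SI: T = 9.554 years = 3.01524e+08 s.
n = 2π / T.
n = 2π / 3.01524e+08 s ≈ 2.084e-08 rad/s.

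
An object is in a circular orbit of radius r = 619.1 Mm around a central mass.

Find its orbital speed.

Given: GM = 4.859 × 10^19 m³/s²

Convert to SI: r = 619.1 Mm = 6.191e+08 m.
For a circular orbit, gravity supplies the centripetal force, so v = √(GM / r).
v = √(4.859e+19 / 6.191e+08) m/s ≈ 2.802e+05 m/s = 280.2 km/s.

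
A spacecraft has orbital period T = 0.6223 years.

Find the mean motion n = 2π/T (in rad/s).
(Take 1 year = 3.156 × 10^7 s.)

Convert to SI: T = 0.6223 years = 1.96398e+07 s.
n = 2π / T.
n = 2π / 1.96398e+07 s ≈ 3.199e-07 rad/s.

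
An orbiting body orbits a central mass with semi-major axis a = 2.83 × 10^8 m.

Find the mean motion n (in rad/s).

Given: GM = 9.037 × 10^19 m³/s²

n = √(GM / a³).
n = √(9.037e+19 / (2.83e+08)³) rad/s ≈ 0.001997 rad/s.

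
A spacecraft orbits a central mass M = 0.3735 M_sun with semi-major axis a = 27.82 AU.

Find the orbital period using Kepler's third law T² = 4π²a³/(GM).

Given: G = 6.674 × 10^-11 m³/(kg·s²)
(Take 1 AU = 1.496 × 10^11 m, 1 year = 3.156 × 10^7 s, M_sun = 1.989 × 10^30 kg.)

Convert to SI: a = 27.82 AU = 4.16187e+12 m; M = 0.3735 M_sun = 7.42891e+29 kg.
GM = G · M = 6.674e-11 · 7.42891e+29 = 4.95806e+19 m³/s².
Kepler's third law: T = 2π √(a³ / GM).
Substituting a = 4.16187e+12 m and GM = 4.95806e+19 m³/s²:
T = 2π √((4.16187e+12)³ / 4.95806e+19) s
T ≈ 7.576e+09 s = 240.1 years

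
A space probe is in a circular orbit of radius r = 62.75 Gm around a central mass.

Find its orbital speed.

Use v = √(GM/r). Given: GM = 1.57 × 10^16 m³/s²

Convert to SI: r = 62.75 Gm = 6.275e+10 m.
For a circular orbit, gravity supplies the centripetal force, so v = √(GM / r).
v = √(1.57e+16 / 6.275e+10) m/s ≈ 500.2 m/s = 500.2 m/s.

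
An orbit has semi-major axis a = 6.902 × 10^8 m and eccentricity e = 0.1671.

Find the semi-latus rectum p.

p = a (1 − e²).
p = 6.902e+08 · (1 − (0.1671)²) = 6.902e+08 · 0.972078 ≈ 6.709e+08 m = 6.709 × 10^8 m.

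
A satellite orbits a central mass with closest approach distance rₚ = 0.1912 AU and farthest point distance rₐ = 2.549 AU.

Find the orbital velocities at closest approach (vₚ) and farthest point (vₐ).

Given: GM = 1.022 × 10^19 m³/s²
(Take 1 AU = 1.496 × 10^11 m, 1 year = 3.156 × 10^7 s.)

Convert to SI: rₚ = 0.1912 AU = 2.86035e+10 m; rₐ = 2.549 AU = 3.8133e+11 m.
Use the vis-viva equation v² = GM(2/r − 1/a) with a = (rₚ + rₐ)/2 = (2.86035e+10 + 3.8133e+11)/2 = 2.04967e+11 m.
vₚ = √(GM · (2/rₚ − 1/a)) = √(1.022e+19 · (2/2.86035e+10 − 1/2.04967e+11)) m/s ≈ 2.578e+04 m/s = 5.439 AU/year.
vₐ = √(GM · (2/rₐ − 1/a)) = √(1.022e+19 · (2/3.8133e+11 − 1/2.04967e+11)) m/s ≈ 1934 m/s = 0.408 AU/year.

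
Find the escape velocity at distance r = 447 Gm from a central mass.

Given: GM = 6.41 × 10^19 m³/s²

Convert to SI: r = 447 Gm = 4.47e+11 m.
Escape velocity comes from setting total energy to zero: ½v² − GM/r = 0 ⇒ v_esc = √(2GM / r).
v_esc = √(2 · 6.41e+19 / 4.47e+11) m/s ≈ 1.694e+04 m/s = 16.94 km/s.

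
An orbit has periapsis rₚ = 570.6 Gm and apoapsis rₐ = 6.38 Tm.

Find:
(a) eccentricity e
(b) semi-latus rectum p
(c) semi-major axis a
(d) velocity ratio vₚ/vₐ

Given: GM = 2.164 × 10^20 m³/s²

Convert to SI: rₚ = 570.6 Gm = 5.706e+11 m; rₐ = 6.38 Tm = 6.38e+12 m.
(a) e = (rₐ − rₚ)/(rₐ + rₚ) = (6.38e+12 − 5.706e+11)/(6.38e+12 + 5.706e+11) ≈ 0.8358
(b) From a = (rₚ + rₐ)/2 = 3.4753e+12 m and e = (rₐ − rₚ)/(rₐ + rₚ) = 0.835813, p = a(1 − e²) = 3.4753e+12 · (1 − (0.835813)²) ≈ 1.048e+12 m
(c) a = (rₚ + rₐ)/2 = (5.706e+11 + 6.38e+12)/2 ≈ 3.475e+12 m
(d) Conservation of angular momentum (rₚvₚ = rₐvₐ) gives vₚ/vₐ = rₐ/rₚ = 6.38e+12/5.706e+11 ≈ 11.18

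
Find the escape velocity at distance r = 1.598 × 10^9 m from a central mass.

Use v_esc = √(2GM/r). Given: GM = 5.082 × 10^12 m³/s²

Escape velocity comes from setting total energy to zero: ½v² − GM/r = 0 ⇒ v_esc = √(2GM / r).
v_esc = √(2 · 5.082e+12 / 1.598e+09) m/s ≈ 79.75 m/s = 79.75 m/s.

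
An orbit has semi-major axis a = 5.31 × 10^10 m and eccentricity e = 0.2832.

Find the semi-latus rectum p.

p = a (1 − e²).
p = 5.31e+10 · (1 − (0.2832)²) = 5.31e+10 · 0.919798 ≈ 4.884e+10 m = 4.884 × 10^10 m.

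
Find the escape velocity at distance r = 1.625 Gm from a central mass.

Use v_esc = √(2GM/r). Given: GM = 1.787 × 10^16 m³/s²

Convert to SI: r = 1.625 Gm = 1.625e+09 m.
Escape velocity comes from setting total energy to zero: ½v² − GM/r = 0 ⇒ v_esc = √(2GM / r).
v_esc = √(2 · 1.787e+16 / 1.625e+09) m/s ≈ 4690 m/s = 4.69 km/s.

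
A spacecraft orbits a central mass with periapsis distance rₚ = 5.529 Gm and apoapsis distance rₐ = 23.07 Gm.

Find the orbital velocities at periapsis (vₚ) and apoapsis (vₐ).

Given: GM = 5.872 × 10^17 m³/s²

Convert to SI: rₚ = 5.529 Gm = 5.529e+09 m; rₐ = 23.07 Gm = 2.307e+10 m.
Use the vis-viva equation v² = GM(2/r − 1/a) with a = (rₚ + rₐ)/2 = (5.529e+09 + 2.307e+10)/2 = 1.42995e+10 m.
vₚ = √(GM · (2/rₚ − 1/a)) = √(5.872e+17 · (2/5.529e+09 − 1/1.42995e+10)) m/s ≈ 1.309e+04 m/s = 13.09 km/s.
vₐ = √(GM · (2/rₐ − 1/a)) = √(5.872e+17 · (2/2.307e+10 − 1/1.42995e+10)) m/s ≈ 3137 m/s = 3.137 km/s.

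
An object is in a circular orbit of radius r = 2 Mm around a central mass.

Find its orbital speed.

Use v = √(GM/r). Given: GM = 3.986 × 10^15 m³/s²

Convert to SI: r = 2 Mm = 2e+06 m.
For a circular orbit, gravity supplies the centripetal force, so v = √(GM / r).
v = √(3.986e+15 / 2e+06) m/s ≈ 4.464e+04 m/s = 44.64 km/s.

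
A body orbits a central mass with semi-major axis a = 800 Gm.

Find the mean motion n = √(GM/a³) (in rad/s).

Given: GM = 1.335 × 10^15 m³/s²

Convert to SI: a = 800 Gm = 8e+11 m.
n = √(GM / a³).
n = √(1.335e+15 / (8e+11)³) rad/s ≈ 5.106e-11 rad/s.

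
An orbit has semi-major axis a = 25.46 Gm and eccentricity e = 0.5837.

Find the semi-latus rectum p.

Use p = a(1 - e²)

Convert to SI: a = 25.46 Gm = 2.546e+10 m.
p = a (1 − e²).
p = 2.546e+10 · (1 − (0.5837)²) = 2.546e+10 · 0.659294 ≈ 1.679e+10 m = 16.79 Gm.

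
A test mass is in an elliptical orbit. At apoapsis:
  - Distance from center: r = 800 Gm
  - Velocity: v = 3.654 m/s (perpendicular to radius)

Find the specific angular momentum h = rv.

Convert to SI: r = 800 Gm = 8e+11 m.
With v perpendicular to r, h = r · v.
h = 8e+11 · 3.654 m²/s ≈ 2.923e+12 m²/s.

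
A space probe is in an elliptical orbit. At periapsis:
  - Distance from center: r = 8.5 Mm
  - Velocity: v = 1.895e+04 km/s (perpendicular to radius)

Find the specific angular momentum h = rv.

Convert to SI: r = 8.5 Mm = 8.5e+06 m; v = 1.895e+04 km/s = 1.895e+07 m/s.
With v perpendicular to r, h = r · v.
h = 8.5e+06 · 1.895e+07 m²/s ≈ 1.611e+14 m²/s.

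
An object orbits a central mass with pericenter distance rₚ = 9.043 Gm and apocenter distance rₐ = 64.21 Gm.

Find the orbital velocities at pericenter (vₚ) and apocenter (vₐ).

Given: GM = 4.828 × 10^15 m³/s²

Convert to SI: rₚ = 9.043 Gm = 9.043e+09 m; rₐ = 64.21 Gm = 6.421e+10 m.
Use the vis-viva equation v² = GM(2/r − 1/a) with a = (rₚ + rₐ)/2 = (9.043e+09 + 6.421e+10)/2 = 3.66265e+10 m.
vₚ = √(GM · (2/rₚ − 1/a)) = √(4.828e+15 · (2/9.043e+09 − 1/3.66265e+10)) m/s ≈ 967.5 m/s = 967.5 m/s.
vₐ = √(GM · (2/rₐ − 1/a)) = √(4.828e+15 · (2/6.421e+10 − 1/3.66265e+10)) m/s ≈ 136.3 m/s = 136.3 m/s.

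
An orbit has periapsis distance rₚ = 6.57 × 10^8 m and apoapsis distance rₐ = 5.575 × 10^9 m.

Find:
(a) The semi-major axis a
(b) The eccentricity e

(a) a = (rₚ + rₐ) / 2 = (6.57e+08 + 5.575e+09) / 2 ≈ 3.116e+09 m = 3.116 × 10^9 m.
(b) e = (rₐ − rₚ) / (rₐ + rₚ) = (5.575e+09 − 6.57e+08) / (5.575e+09 + 6.57e+08) ≈ 0.7892.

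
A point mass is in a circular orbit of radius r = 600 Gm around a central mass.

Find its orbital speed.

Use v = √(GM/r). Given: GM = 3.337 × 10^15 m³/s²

Convert to SI: r = 600 Gm = 6e+11 m.
For a circular orbit, gravity supplies the centripetal force, so v = √(GM / r).
v = √(3.337e+15 / 6e+11) m/s ≈ 74.58 m/s = 74.58 m/s.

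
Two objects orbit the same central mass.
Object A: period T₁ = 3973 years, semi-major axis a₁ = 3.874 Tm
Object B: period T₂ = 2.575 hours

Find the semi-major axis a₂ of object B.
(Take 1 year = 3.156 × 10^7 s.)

Convert to SI: T₁ = 3973 years = 1.25388e+11 s; a₁ = 3.874 Tm = 3.874e+12 m; T₂ = 2.575 hours = 9270 s.
Kepler's third law: (T₁/T₂)² = (a₁/a₂)³ ⇒ a₂ = a₁ · (T₂/T₁)^(2/3).
T₂/T₁ = 9270 / 1.25388e+11 = 7.39306e-08.
a₂ = 3.874e+12 · (7.39306e-08)^(2/3) m ≈ 6.824e+07 m = 68.24 Mm.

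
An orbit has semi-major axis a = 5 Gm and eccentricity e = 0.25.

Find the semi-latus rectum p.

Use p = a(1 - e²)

Convert to SI: a = 5 Gm = 5e+09 m.
p = a (1 − e²).
p = 5e+09 · (1 − (0.25)²) = 5e+09 · 0.9375 ≈ 4.688e+09 m = 4.688 Gm.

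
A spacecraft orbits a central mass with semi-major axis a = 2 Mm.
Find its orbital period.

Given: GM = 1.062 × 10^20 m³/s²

Convert to SI: a = 2 Mm = 2e+06 m.
Kepler's third law: T = 2π √(a³ / GM).
Substituting a = 2e+06 m and GM = 1.062e+20 m³/s²:
T = 2π √((2e+06)³ / 1.062e+20) s
T ≈ 1.724 s = 1.724 seconds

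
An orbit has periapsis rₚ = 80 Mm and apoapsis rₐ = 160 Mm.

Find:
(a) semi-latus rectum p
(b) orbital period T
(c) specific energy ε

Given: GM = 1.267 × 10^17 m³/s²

Convert to SI: rₚ = 80 Mm = 8e+07 m; rₐ = 160 Mm = 1.6e+08 m.
(a) From a = (rₚ + rₐ)/2 = 1.2e+08 m and e = (rₐ − rₚ)/(rₐ + rₚ) = 0.333333, p = a(1 − e²) = 1.2e+08 · (1 − (0.333333)²) ≈ 1.067e+08 m
(b) With a = (rₚ + rₐ)/2 = 1.2e+08 m, T = 2π √(a³/GM) = 2π √((1.2e+08)³/1.267e+17) s ≈ 2.32e+04 s
(c) With a = (rₚ + rₐ)/2 = 1.2e+08 m, ε = −GM/(2a) = −1.267e+17/(2 · 1.2e+08) J/kg ≈ -5.279e+08 J/kg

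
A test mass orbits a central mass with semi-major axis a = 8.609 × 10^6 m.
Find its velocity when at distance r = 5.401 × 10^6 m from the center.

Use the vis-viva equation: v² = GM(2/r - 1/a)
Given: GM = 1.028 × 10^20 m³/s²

Vis-viva: v = √(GM · (2/r − 1/a)).
2/r − 1/a = 2/5.401e+06 − 1/8.609e+06 = 2.54144e-07 m⁻¹.
v = √(1.028e+20 · 2.54144e-07) m/s ≈ 5.111e+06 m/s = 5111 km/s.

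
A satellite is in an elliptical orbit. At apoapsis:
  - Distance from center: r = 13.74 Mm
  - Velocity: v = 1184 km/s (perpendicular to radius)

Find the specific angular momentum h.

Convert to SI: r = 13.74 Mm = 1.374e+07 m; v = 1184 km/s = 1.184e+06 m/s.
With v perpendicular to r, h = r · v.
h = 1.374e+07 · 1.184e+06 m²/s ≈ 1.627e+13 m²/s.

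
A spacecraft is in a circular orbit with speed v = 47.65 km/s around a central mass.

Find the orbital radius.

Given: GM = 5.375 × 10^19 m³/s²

Convert to SI: v = 47.65 km/s = 47650 m/s.
For a circular orbit, v² = GM / r, so r = GM / v².
r = 5.375e+19 / (47650)² m ≈ 2.367e+10 m = 23.67 Gm.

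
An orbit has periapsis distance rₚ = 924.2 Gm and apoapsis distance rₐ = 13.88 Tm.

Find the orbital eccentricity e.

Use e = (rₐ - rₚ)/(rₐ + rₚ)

Convert to SI: rₚ = 924.2 Gm = 9.242e+11 m; rₐ = 13.88 Tm = 1.388e+13 m.
e = (rₐ − rₚ) / (rₐ + rₚ).
e = (1.388e+13 − 9.242e+11) / (1.388e+13 + 9.242e+11) = 1.29558e+13 / 1.48042e+13 ≈ 0.8751.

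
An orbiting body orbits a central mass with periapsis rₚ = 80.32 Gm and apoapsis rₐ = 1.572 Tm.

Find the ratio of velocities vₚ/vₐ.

Convert to SI: rₚ = 80.32 Gm = 8.032e+10 m; rₐ = 1.572 Tm = 1.572e+12 m.
Conservation of angular momentum gives rₚvₚ = rₐvₐ, so vₚ/vₐ = rₐ/rₚ.
vₚ/vₐ = 1.572e+12 / 8.032e+10 ≈ 19.57.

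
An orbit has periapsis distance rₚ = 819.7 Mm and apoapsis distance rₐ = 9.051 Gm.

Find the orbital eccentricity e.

Convert to SI: rₚ = 819.7 Mm = 8.197e+08 m; rₐ = 9.051 Gm = 9.051e+09 m.
e = (rₐ − rₚ) / (rₐ + rₚ).
e = (9.051e+09 − 8.197e+08) / (9.051e+09 + 8.197e+08) = 8.2313e+09 / 9.8707e+09 ≈ 0.8339.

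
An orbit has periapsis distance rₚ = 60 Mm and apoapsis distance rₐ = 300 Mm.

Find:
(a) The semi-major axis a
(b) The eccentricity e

Convert to SI: rₚ = 60 Mm = 6e+07 m; rₐ = 300 Mm = 3e+08 m.
(a) a = (rₚ + rₐ) / 2 = (6e+07 + 3e+08) / 2 ≈ 1.8e+08 m = 180 Mm.
(b) e = (rₐ − rₚ) / (rₐ + rₚ) = (3e+08 − 6e+07) / (3e+08 + 6e+07) ≈ 0.6667.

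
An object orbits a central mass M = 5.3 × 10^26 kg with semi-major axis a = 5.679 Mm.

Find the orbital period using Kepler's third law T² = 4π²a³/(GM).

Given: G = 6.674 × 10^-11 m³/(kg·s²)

Convert to SI: a = 5.679 Mm = 5.679e+06 m.
GM = G · M = 6.674e-11 · 5.3e+26 = 3.53722e+16 m³/s².
Kepler's third law: T = 2π √(a³ / GM).
Substituting a = 5.679e+06 m and GM = 3.53722e+16 m³/s²:
T = 2π √((5.679e+06)³ / 3.53722e+16) s
T ≈ 452.1 s = 7.535 minutes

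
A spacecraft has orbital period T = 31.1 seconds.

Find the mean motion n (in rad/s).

n = 2π / T.
n = 2π / 31.1 s ≈ 0.202 rad/s.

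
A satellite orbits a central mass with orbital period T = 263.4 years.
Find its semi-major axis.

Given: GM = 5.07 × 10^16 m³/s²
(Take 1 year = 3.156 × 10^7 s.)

Convert to SI: T = 263.4 years = 8.3129e+09 s.
Invert Kepler's third law: a = (GM · T² / (4π²))^(1/3).
Substituting T = 8.3129e+09 s and GM = 5.07e+16 m³/s²:
a = (5.07e+16 · (8.3129e+09)² / (4π²))^(1/3) m
a ≈ 4.461e+11 m = 446.1 Gm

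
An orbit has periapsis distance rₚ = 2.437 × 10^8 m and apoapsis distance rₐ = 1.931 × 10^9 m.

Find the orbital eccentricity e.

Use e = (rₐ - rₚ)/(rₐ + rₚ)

e = (rₐ − rₚ) / (rₐ + rₚ).
e = (1.931e+09 − 2.437e+08) / (1.931e+09 + 2.437e+08) = 1.6873e+09 / 2.1747e+09 ≈ 0.7759.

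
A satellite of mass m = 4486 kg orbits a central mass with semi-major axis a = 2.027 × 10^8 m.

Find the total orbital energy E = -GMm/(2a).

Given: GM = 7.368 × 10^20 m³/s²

E = −GMm / (2a).
E = −7.368e+20 · 4486 / (2 · 2.027e+08) J ≈ -8.153e+15 J = -8.153 PJ.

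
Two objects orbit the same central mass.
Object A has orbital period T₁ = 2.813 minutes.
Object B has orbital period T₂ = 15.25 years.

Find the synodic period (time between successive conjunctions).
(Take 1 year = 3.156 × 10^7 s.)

Convert to SI: T₁ = 2.813 minutes = 168.78 s; T₂ = 15.25 years = 4.8129e+08 s.
T_syn = |T₁ · T₂ / (T₁ − T₂)|.
T_syn = |168.78 · 4.8129e+08 / (168.78 − 4.8129e+08)| s ≈ 168.8 s = 2.813 minutes.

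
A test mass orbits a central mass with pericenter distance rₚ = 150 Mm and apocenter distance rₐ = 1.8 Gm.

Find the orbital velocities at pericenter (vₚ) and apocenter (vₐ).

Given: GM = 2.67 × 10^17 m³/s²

Convert to SI: rₚ = 150 Mm = 1.5e+08 m; rₐ = 1.8 Gm = 1.8e+09 m.
Use the vis-viva equation v² = GM(2/r − 1/a) with a = (rₚ + rₐ)/2 = (1.5e+08 + 1.8e+09)/2 = 9.75e+08 m.
vₚ = √(GM · (2/rₚ − 1/a)) = √(2.67e+17 · (2/1.5e+08 − 1/9.75e+08)) m/s ≈ 5.732e+04 m/s = 57.32 km/s.
vₐ = √(GM · (2/rₐ − 1/a)) = √(2.67e+17 · (2/1.8e+09 − 1/9.75e+08)) m/s ≈ 4777 m/s = 4.777 km/s.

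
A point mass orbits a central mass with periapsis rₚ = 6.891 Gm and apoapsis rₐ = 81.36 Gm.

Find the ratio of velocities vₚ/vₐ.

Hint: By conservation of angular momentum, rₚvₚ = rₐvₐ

Convert to SI: rₚ = 6.891 Gm = 6.891e+09 m; rₐ = 81.36 Gm = 8.136e+10 m.
Conservation of angular momentum gives rₚvₚ = rₐvₐ, so vₚ/vₐ = rₐ/rₚ.
vₚ/vₐ = 8.136e+10 / 6.891e+09 ≈ 11.81.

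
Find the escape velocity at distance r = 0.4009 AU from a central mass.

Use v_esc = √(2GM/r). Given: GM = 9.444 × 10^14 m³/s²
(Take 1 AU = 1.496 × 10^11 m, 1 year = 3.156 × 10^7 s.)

Convert to SI: r = 0.4009 AU = 5.99746e+10 m.
Escape velocity comes from setting total energy to zero: ½v² − GM/r = 0 ⇒ v_esc = √(2GM / r).
v_esc = √(2 · 9.444e+14 / 5.99746e+10) m/s ≈ 177.5 m/s = 0.03744 AU/year.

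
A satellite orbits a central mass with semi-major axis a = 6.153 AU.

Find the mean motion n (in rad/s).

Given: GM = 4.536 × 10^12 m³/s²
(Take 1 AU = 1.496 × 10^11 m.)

Convert to SI: a = 6.153 AU = 9.20489e+11 m.
n = √(GM / a³).
n = √(4.536e+12 / (9.20489e+11)³) rad/s ≈ 2.412e-12 rad/s.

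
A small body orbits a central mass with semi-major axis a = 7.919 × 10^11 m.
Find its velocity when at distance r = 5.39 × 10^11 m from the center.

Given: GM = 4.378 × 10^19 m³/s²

Vis-viva: v = √(GM · (2/r − 1/a)).
2/r − 1/a = 2/5.39e+11 − 1/7.919e+11 = 2.44779e-12 m⁻¹.
v = √(4.378e+19 · 2.44779e-12) m/s ≈ 1.035e+04 m/s = 10.35 km/s.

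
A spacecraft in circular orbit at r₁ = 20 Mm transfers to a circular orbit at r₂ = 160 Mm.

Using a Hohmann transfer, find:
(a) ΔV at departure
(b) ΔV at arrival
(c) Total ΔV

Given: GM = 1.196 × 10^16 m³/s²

Convert to SI: r₁ = 20 Mm = 2e+07 m; r₂ = 160 Mm = 1.6e+08 m.
Transfer semi-major axis: a_t = (r₁ + r₂)/2 = (2e+07 + 1.6e+08)/2 = 9e+07 m.
Circular speeds: v₁ = √(GM/r₁) = 24454 m/s, v₂ = √(GM/r₂) = 8645.81 m/s.
Transfer speeds (vis-viva v² = GM(2/r − 1/a_t)): v₁ᵗ = 32605.4 m/s, v₂ᵗ = 4075.67 m/s.
(a) ΔV₁ = |v₁ᵗ − v₁| ≈ 8151 m/s = 8.151 km/s.
(b) ΔV₂ = |v₂ − v₂ᵗ| ≈ 4570 m/s = 4.57 km/s.
(c) ΔV_total = ΔV₁ + ΔV₂ ≈ 1.272e+04 m/s = 12.72 km/s.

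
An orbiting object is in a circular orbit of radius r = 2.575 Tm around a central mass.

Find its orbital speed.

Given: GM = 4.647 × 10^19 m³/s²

Convert to SI: r = 2.575 Tm = 2.575e+12 m.
For a circular orbit, gravity supplies the centripetal force, so v = √(GM / r).
v = √(4.647e+19 / 2.575e+12) m/s ≈ 4248 m/s = 4.248 km/s.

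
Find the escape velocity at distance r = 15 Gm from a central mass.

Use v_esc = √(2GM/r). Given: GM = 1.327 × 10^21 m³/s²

Convert to SI: r = 15 Gm = 1.5e+10 m.
Escape velocity comes from setting total energy to zero: ½v² − GM/r = 0 ⇒ v_esc = √(2GM / r).
v_esc = √(2 · 1.327e+21 / 1.5e+10) m/s ≈ 4.206e+05 m/s = 420.6 km/s.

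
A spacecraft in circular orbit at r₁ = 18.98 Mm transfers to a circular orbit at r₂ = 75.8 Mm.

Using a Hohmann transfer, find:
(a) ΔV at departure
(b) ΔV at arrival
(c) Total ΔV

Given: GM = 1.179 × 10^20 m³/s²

Convert to SI: r₁ = 18.98 Mm = 1.898e+07 m; r₂ = 75.8 Mm = 7.58e+07 m.
Transfer semi-major axis: a_t = (r₁ + r₂)/2 = (1.898e+07 + 7.58e+07)/2 = 4.739e+07 m.
Circular speeds: v₁ = √(GM/r₁) = 2.49235e+06 m/s, v₂ = √(GM/r₂) = 1.24716e+06 m/s.
Transfer speeds (vis-viva v² = GM(2/r − 1/a_t)): v₁ᵗ = 3.1521e+06 m/s, v₂ᵗ = 789273 m/s.
(a) ΔV₁ = |v₁ᵗ − v₁| ≈ 6.598e+05 m/s = 659.8 km/s.
(b) ΔV₂ = |v₂ − v₂ᵗ| ≈ 4.579e+05 m/s = 457.9 km/s.
(c) ΔV_total = ΔV₁ + ΔV₂ ≈ 1.118e+06 m/s = 1118 km/s.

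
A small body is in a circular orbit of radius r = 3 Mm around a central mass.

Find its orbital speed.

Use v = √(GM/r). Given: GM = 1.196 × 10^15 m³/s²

Convert to SI: r = 3 Mm = 3e+06 m.
For a circular orbit, gravity supplies the centripetal force, so v = √(GM / r).
v = √(1.196e+15 / 3e+06) m/s ≈ 1.997e+04 m/s = 19.97 km/s.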